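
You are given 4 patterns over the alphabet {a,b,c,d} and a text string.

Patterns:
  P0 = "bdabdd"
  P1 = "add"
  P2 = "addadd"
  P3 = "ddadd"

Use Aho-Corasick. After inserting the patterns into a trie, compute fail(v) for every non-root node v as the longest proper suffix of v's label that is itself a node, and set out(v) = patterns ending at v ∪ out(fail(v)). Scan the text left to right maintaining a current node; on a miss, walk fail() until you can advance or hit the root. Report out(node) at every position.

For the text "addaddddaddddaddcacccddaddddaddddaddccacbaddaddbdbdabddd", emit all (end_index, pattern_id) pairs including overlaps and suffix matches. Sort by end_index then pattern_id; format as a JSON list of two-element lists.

Build automaton:
Trie (insert patterns):
  0='ε' goto a→7 b→1 d→13
  1='b' goto d→2
  2='bd' goto a→3
  3='bda' goto b→4
  4='bdab' goto d→5
  5='bdabd' goto d→6
  6='bdabdd' goto ·  [P0 ends]
  7='a' goto d→8
  8='ad' goto d→9
  9='add' goto a→10  [P1 ends]
  10='adda' goto d→11
  11='addad' goto d→12
  12='addadd' goto ·  [P2 ends]
  13='d' goto d→14
  14='dd' goto a→15
  15='dda' goto d→16
  16='ddad' goto d→17
  17='ddadd' goto ·  [P3 ends]

Failure links (BFS by depth):
  fail(1) 'b': from fail(0)=0 chase 'b': 0 ⇒ 0;  out=∅∪out(0)=∅
  fail(7) 'a': from fail(0)=0 chase 'a': 0 ⇒ 0;  out=∅∪out(0)=∅
  fail(13) 'd': from fail(0)=0 chase 'd': 0 ⇒ 0;  out=∅∪out(0)=∅
  fail(2) 'bd': from fail(1)=0 chase 'd': 0 ⇒ 13;  out=∅∪out(13)=∅
  fail(8) 'ad': from fail(7)=0 chase 'd': 0 ⇒ 13;  out=∅∪out(13)=∅
  fail(14) 'dd': from fail(13)=0 chase 'd': 0 ⇒ 13;  out=∅∪out(13)=∅
  fail(3) 'bda': from fail(2)=13 chase 'a': 13→0 ⇒ 7;  out=∅∪out(7)=∅
  fail(9) 'add': from fail(8)=13 chase 'd': 13 ⇒ 14;  out={1}∪out(14)={1}
  fail(15) 'dda': from fail(14)=13 chase 'a': 13→0 ⇒ 7;  out=∅∪out(7)=∅
  fail(4) 'bdab': from fail(3)=7 chase 'b': 7→0 ⇒ 1;  out=∅∪out(1)=∅
  fail(10) 'adda': from fail(9)=14 chase 'a': 14 ⇒ 15;  out=∅∪out(15)=∅
  fail(16) 'ddad': from fail(15)=7 chase 'd': 7 ⇒ 8;  out=∅∪out(8)=∅
  fail(5) 'bdabd': from fail(4)=1 chase 'd': 1 ⇒ 2;  out=∅∪out(2)=∅
  fail(11) 'addad': from fail(10)=15 chase 'd': 15 ⇒ 16;  out=∅∪out(16)=∅
  fail(17) 'ddadd': from fail(16)=8 chase 'd': 8 ⇒ 9;  out={3}∪out(9)={1,3}
  fail(6) 'bdabdd': from fail(5)=2 chase 'd': 2→13 ⇒ 14;  out={0}∪out(14)={0}
  fail(12) 'addadd': from fail(11)=16 chase 'd': 16 ⇒ 17;  out={2}∪out(17)={1,2,3}

Run:
[0] read 'a'  n0⇒n7
[1] read 'd'  n7⇒n8
[2] read 'd'  n8⇒n9  → match P1@[0:2]
[3] read 'a'  n9⇒n10
[4] read 'd'  n10⇒n11
[5] read 'd'  n11⇒n12  → match P1@[3:5],P2@[0:5],P3@[1:5]
[6] read 'd'  n12⇒n14 ·f
[7] read 'd'  n14⇒n14 ·f
[8] read 'a'  n14⇒n15
[9] read 'd'  n15⇒n16
[10] read 'd'  n16⇒n17  → match P1@[8:10],P3@[6:10]
[11] read 'd'  n17⇒n14 ·f
[12] read 'd'  n14⇒n14 ·f
[13] read 'a'  n14⇒n15
[14] read 'd'  n15⇒n16
[15] read 'd'  n16⇒n17  → match P1@[13:15],P3@[11:15]
[16] read 'c'  n17⇒n0 ·f
[17] read 'a'  n0⇒n7
[18] read 'c'  n7⇒n0 ·f
[19] read 'c'  n0⇒n0
[20] read 'c'  n0⇒n0
[21] read 'd'  n0⇒n13
[22] read 'd'  n13⇒n14
[23] read 'a'  n14⇒n15
[24] read 'd'  n15⇒n16
[25] read 'd'  n16⇒n17  → match P1@[23:25],P3@[21:25]
[26] read 'd'  n17⇒n14 ·f
[27] read 'd'  n14⇒n14 ·f
[28] read 'a'  n14⇒n15
[29] read 'd'  n15⇒n16
[30] read 'd'  n16⇒n17  → match P1@[28:30],P3@[26:30]
[31] read 'd'  n17⇒n14 ·f
[32] read 'd'  n14⇒n14 ·f
[33] read 'a'  n14⇒n15
[34] read 'd'  n15⇒n16
[35] read 'd'  n16⇒n17  → match P1@[33:35],P3@[31:35]
[36] read 'c'  n17⇒n0 ·f
[37] read 'c'  n0⇒n0
[38] read 'a'  n0⇒n7
[39] read 'c'  n7⇒n0 ·f
[40] read 'b'  n0⇒n1
[41] read 'a'  n1⇒n7 ·f
[42] read 'd'  n7⇒n8
[43] read 'd'  n8⇒n9  → match P1@[41:43]
[44] read 'a'  n9⇒n10
[45] read 'd'  n10⇒n11
[46] read 'd'  n11⇒n12  → match P1@[44:46],P2@[41:46],P3@[42:46]
[47] read 'b'  n12⇒n1 ·f
[48] read 'd'  n1⇒n2
[49] read 'b'  n2⇒n1 ·f
[50] read 'd'  n1⇒n2
[51] read 'a'  n2⇒n3
[52] read 'b'  n3⇒n4
[53] read 'd'  n4⇒n5
[54] read 'd'  n5⇒n6  → match P0@[49:54]
[55] read 'd'  n6⇒n14 ·f

All matches (sorted): [[2,1],[5,1],[5,2],[5,3],[10,1],[10,3],[15,1],[15,3],[25,1],[25,3],[30,1],[30,3],[35,1],[35,3],[43,1],[46,1],[46,2],[46,3],[54,0]]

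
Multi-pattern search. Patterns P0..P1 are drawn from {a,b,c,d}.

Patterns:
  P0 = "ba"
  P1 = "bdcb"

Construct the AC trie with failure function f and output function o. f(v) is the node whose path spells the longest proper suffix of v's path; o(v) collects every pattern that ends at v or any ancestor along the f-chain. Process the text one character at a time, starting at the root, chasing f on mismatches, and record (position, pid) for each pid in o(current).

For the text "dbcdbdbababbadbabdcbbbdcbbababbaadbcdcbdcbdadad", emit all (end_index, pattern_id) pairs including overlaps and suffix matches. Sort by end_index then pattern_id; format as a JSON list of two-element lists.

Construct AC machine:
Trie (insert patterns):
  n0 'ε': b→1
  n1 'b': a→2 d→3
  n2 'ba': ·  [P0 ends]
  n3 'bd': c→4
  n4 'bdc': b→5
  n5 'bdcb': ·  [P1 ends]

Failure links (BFS by depth):
  n1('b'): parent n0 fail=0; on 'b' 0 → fail=0;  out ∅∪∅=∅
  n2('ba'): parent n1 fail=0; on 'a' 0 → fail=0;  out {0}∪∅={0}
  n3('bd'): parent n1 fail=0; on 'd' 0 → fail=0;  out ∅∪∅=∅
  n4('bdc'): parent n3 fail=0; on 'c' 0 → fail=0;  out ∅∪∅=∅
  n5('bdcb'): parent n4 fail=0; on 'b' 0 → fail=1;  out {1}∪∅={1}

Scan:
[0] read 'd'  n0⇒n0
[1] read 'b'  n0⇒n1
[2] read 'c'  n1⇒n0 ·f
[3] read 'd'  n0⇒n0
[4] read 'b'  n0⇒n1
[5] read 'd'  n1⇒n3
[6] read 'b'  n3⇒n1 ·f
[7] read 'a'  n1⇒n2  → match P0@[6:7]
[8] read 'b'  n2⇒n1 ·f
[9] read 'a'  n1⇒n2  → match P0@[8:9]
[10] read 'b'  n2⇒n1 ·f
[11] read 'b'  n1⇒n1 ·f
[12] read 'a'  n1⇒n2  → match P0@[11:12]
[13] read 'd'  n2⇒n0 ·f
[14] read 'b'  n0⇒n1
[15] read 'a'  n1⇒n2  → match P0@[14:15]
[16] read 'b'  n2⇒n1 ·f
[17] read 'd'  n1⇒n3
[18] read 'c'  n3⇒n4
[19] read 'b'  n4⇒n5  → match P1@[16:19]
[20] read 'b'  n5⇒n1 ·f
[21] read 'b'  n1⇒n1 ·f
[22] read 'd'  n1⇒n3
[23] read 'c'  n3⇒n4
[24] read 'b'  n4⇒n5  → match P1@[21:24]
[25] read 'b'  n5⇒n1 ·f
[26] read 'a'  n1⇒n2  → match P0@[25:26]
[27] read 'b'  n2⇒n1 ·f
[28] read 'a'  n1⇒n2  → match P0@[27:28]
[29] read 'b'  n2⇒n1 ·f
[30] read 'b'  n1⇒n1 ·f
[31] read 'a'  n1⇒n2  → match P0@[30:31]
[32] read 'a'  n2⇒n0 ·f
[33] read 'd'  n0⇒n0
[34] read 'b'  n0⇒n1
[35] read 'c'  n1⇒n0 ·f
[36] read 'd'  n0⇒n0
[37] read 'c'  n0⇒n0
[38] read 'b'  n0⇒n1
[39] read 'd'  n1⇒n3
[40] read 'c'  n3⇒n4
[41] read 'b'  n4⇒n5  → match P1@[38:41]
[42] read 'd'  n5⇒n3 ·f
[43] read 'a'  n3⇒n0 ·f
[44] read 'd'  n0⇒n0
[45] read 'a'  n0⇒n0
[46] read 'd'  n0⇒n0

All matches (sorted): [[7,0],[9,0],[12,0],[15,0],[19,1],[24,1],[26,0],[28,0],[31,0],[41,1]]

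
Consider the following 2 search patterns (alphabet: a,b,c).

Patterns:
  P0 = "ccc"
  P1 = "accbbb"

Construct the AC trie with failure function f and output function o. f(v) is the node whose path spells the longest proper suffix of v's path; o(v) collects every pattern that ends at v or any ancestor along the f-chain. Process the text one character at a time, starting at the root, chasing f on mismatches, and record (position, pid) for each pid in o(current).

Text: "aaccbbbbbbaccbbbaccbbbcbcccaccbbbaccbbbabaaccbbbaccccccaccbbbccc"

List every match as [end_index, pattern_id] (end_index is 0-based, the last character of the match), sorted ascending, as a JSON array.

Build automaton:
Trie nodes:
  n0 'ε': a→4 c→1
  n1 'c': c→2
  n2 'cc': c→3
  n3 'ccc': ·  ←P0
  n4 'a': c→5
  n5 'ac': c→6
  n6 'acc': b→7
  n7 'accb': b→8
  n8 'accbb': b→9
  n9 'accbbb': ·  ←P1

BFS fail/out derivation:
  n1('c'): parent n0 fail=0; on 'c' 0 → fail=0;  out ∅∪∅=∅
  n4('a'): parent n0 fail=0; on 'a' 0 → fail=0;  out ∅∪∅=∅
  n2('cc'): parent n1 fail=0; on 'c' 0 → fail=1;  out ∅∪∅=∅
  n5('ac'): parent n4 fail=0; on 'c' 0 → fail=1;  out ∅∪∅=∅
  n3('ccc'): parent n2 fail=1; on 'c' 1 → fail=2;  out {0}∪∅={0}
  n6('acc'): parent n5 fail=1; on 'c' 1 → fail=2;  out ∅∪∅=∅
  n7('accb'): parent n6 fail=2; on 'b' 2→1→0 → fail=0;  out ∅∪∅=∅
  n8('accbb'): parent n7 fail=0; on 'b' 0 → fail=0;  out ∅∪∅=∅
  n9('accbbb'): parent n8 fail=0; on 'b' 0 → fail=0;  out {1}∪∅={1}

Run:
pos 0 'a': at 4
pos 1 'a': at 4 ·f
pos 2 'c': at 5
pos 3 'c': at 6
pos 4 'b': at 7
pos 5 'b': at 8
pos 6 'b': at 9  → match P1@[1:6]
pos 7 'b': at 0 ·f
pos 8 'b': at 0
pos 9 'b': at 0
pos 10 'a': at 4
pos 11 'c': at 5
pos 12 'c': at 6
pos 13 'b': at 7
pos 14 'b': at 8
pos 15 'b': at 9  → match P1@[10:15]
pos 16 'a': at 4 ·f
pos 17 'c': at 5
pos 18 'c': at 6
pos 19 'b': at 7
pos 20 'b': at 8
pos 21 'b': at 9  → match P1@[16:21]
pos 22 'c': at 1 ·f
pos 23 'b': at 0 ·f
pos 24 'c': at 1
pos 25 'c': at 2
pos 26 'c': at 3  → match P0@[24:26]
pos 27 'a': at 4 ·f
pos 28 'c': at 5
pos 29 'c': at 6
pos 30 'b': at 7
pos 31 'b': at 8
pos 32 'b': at 9  → match P1@[27:32]
pos 33 'a': at 4 ·f
pos 34 'c': at 5
pos 35 'c': at 6
pos 36 'b': at 7
pos 37 'b': at 8
pos 38 'b': at 9  → match P1@[33:38]
pos 39 'a': at 4 ·f
pos 40 'b': at 0 ·f
pos 41 'a': at 4
pos 42 'a': at 4 ·f
pos 43 'c': at 5
pos 44 'c': at 6
pos 45 'b': at 7
pos 46 'b': at 8
pos 47 'b': at 9  → match P1@[42:47]
pos 48 'a': at 4 ·f
pos 49 'c': at 5
pos 50 'c': at 6
pos 51 'c': at 3 ·f  → match P0@[49:51]
pos 52 'c': at 3 ·f  → match P0@[50:52]
pos 53 'c': at 3 ·f  → match P0@[51:53]
pos 54 'c': at 3 ·f  → match P0@[52:54]
pos 55 'a': at 4 ·f
pos 56 'c': at 5
pos 57 'c': at 6
pos 58 'b': at 7
pos 59 'b': at 8
pos 60 'b': at 9  → match P1@[55:60]
pos 61 'c': at 1 ·f
pos 62 'c': at 2
pos 63 'c': at 3  → match P0@[61:63]

Matches: [[6,1],[15,1],[21,1],[26,0],[32,1],[38,1],[47,1],[51,0],[52,0],[53,0],[54,0],[60,1],[63,0]]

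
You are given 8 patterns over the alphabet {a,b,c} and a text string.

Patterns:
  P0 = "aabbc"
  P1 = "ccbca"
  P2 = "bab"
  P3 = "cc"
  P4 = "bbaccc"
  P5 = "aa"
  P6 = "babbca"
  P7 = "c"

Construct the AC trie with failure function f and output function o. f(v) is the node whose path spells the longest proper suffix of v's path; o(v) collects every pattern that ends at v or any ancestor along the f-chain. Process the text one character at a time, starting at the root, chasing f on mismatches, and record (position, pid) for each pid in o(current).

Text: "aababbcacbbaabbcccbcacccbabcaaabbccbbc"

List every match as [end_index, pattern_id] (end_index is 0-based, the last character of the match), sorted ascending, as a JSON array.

Build automaton:
Trie nodes:
  n0 'ε': a→1 b→11 c→6
  n1 'a': a→2
  n2 'aa': b→3  ←P5
  n3 'aab': b→4
  n4 'aabb': c→5
  n5 'aabbc': ·  ←P0
  n6 'c': c→7  ←P7
  n7 'cc': b→8  ←P3
  n8 'ccb': c→9
  n9 'ccbc': a→10
  n10 'ccbca': ·  ←P1
  n11 'b': a→12 b→14
  n12 'ba': b→13
  n13 'bab': b→19  ←P2
  n14 'bb': a→15
  n15 'bba': c→16
  n16 'bbac': c→17
  n17 'bbacc': c→18
  n18 'bbaccc': ·  ←P4
  n19 'babb': c→20
  n20 'babbc': a→21
  n21 'babbca': ·  ←P6

BFS fail/out derivation:
  fail(1) 'a': from fail(0)=0 chase 'a': 0 ⇒ 0;  out=∅∪out(0)=∅
  fail(6) 'c': from fail(0)=0 chase 'c': 0 ⇒ 0;  out={7}∪out(0)={7}
  fail(11) 'b': from fail(0)=0 chase 'b': 0 ⇒ 0;  out=∅∪out(0)=∅
  fail(2) 'aa': from fail(1)=0 chase 'a': 0 ⇒ 1;  out={5}∪out(1)={5}
  fail(7) 'cc': from fail(6)=0 chase 'c': 0 ⇒ 6;  out={3}∪out(6)={3,7}
  fail(12) 'ba': from fail(11)=0 chase 'a': 0 ⇒ 1;  out=∅∪out(1)=∅
  fail(14) 'bb': from fail(11)=0 chase 'b': 0 ⇒ 11;  out=∅∪out(11)=∅
  fail(3) 'aab': from fail(2)=1 chase 'b': 1→0 ⇒ 11;  out=∅∪out(11)=∅
  fail(8) 'ccb': from fail(7)=6 chase 'b': 6→0 ⇒ 11;  out=∅∪out(11)=∅
  fail(13) 'bab': from fail(12)=1 chase 'b': 1→0 ⇒ 11;  out={2}∪out(11)={2}
  fail(15) 'bba': from fail(14)=11 chase 'a': 11 ⇒ 12;  out=∅∪out(12)=∅
  fail(4) 'aabb': from fail(3)=11 chase 'b': 11 ⇒ 14;  out=∅∪out(14)=∅
  fail(9) 'ccbc': from fail(8)=11 chase 'c': 11→0 ⇒ 6;  out=∅∪out(6)={7}
  fail(16) 'bbac': from fail(15)=12 chase 'c': 12→1→0 ⇒ 6;  out=∅∪out(6)={7}
  fail(19) 'babb': from fail(13)=11 chase 'b': 11 ⇒ 14;  out=∅∪out(14)=∅
  fail(5) 'aabbc': from fail(4)=14 chase 'c': 14→11→0 ⇒ 6;  out={0}∪out(6)={0,7}
  fail(10) 'ccbca': from fail(9)=6 chase 'a': 6→0 ⇒ 1;  out={1}∪out(1)={1}
  fail(17) 'bbacc': from fail(16)=6 chase 'c': 6 ⇒ 7;  out=∅∪out(7)={3,7}
  fail(20) 'babbc': from fail(19)=14 chase 'c': 14→11→0 ⇒ 6;  out=∅∪out(6)={7}
  fail(18) 'bbaccc': from fail(17)=7 chase 'c': 7→6 ⇒ 7;  out={4}∪out(7)={3,4,7}
  fail(21) 'babbca': from fail(20)=6 chase 'a': 6→0 ⇒ 1;  out={6}∪out(1)={6}

Scan:
[0] read 'a'  n0⇒n1
[1] read 'a'  n1⇒n2  emit P5@[0:1]
[2] read 'b'  n2⇒n3
[3] read 'a'  n3⇒n12 (via fail)
[4] read 'b'  n12⇒n13  emit P2@[2:4]
[5] read 'b'  n13⇒n19
[6] read 'c'  n19⇒n20  emit P7@[6:6]
[7] read 'a'  n20⇒n21  emit P6@[2:7]
[8] read 'c'  n21⇒n6 (via fail)  emit P7@[8:8]
[9] read 'b'  n6⇒n11 (via fail)
[10] read 'b'  n11⇒n14
[11] read 'a'  n14⇒n15
[12] read 'a'  n15⇒n2 (via fail)  emit P5@[11:12]
[13] read 'b'  n2⇒n3
[14] read 'b'  n3⇒n4
[15] read 'c'  n4⇒n5  emit P0@[11:15],P7@[15:15]
[16] read 'c'  n5⇒n7 (via fail)  emit P3@[15:16],P7@[16:16]
[17] read 'c'  n7⇒n7 (via fail)  emit P3@[16:17],P7@[17:17]
[18] read 'b'  n7⇒n8
[19] read 'c'  n8⇒n9  emit P7@[19:19]
[20] read 'a'  n9⇒n10  emit P1@[16:20]
[21] read 'c'  n10⇒n6 (via fail)  emit P7@[21:21]
[22] read 'c'  n6⇒n7  emit P3@[21:22],P7@[22:22]
[23] read 'c'  n7⇒n7 (via fail)  emit P3@[22:23],P7@[23:23]
[24] read 'b'  n7⇒n8
[25] read 'a'  n8⇒n12 (via fail)
[26] read 'b'  n12⇒n13  emit P2@[24:26]
[27] read 'c'  n13⇒n6 (via fail)  emit P7@[27:27]
[28] read 'a'  n6⇒n1 (via fail)
[29] read 'a'  n1⇒n2  emit P5@[28:29]
[30] read 'a'  n2⇒n2 (via fail)  emit P5@[29:30]
[31] read 'b'  n2⇒n3
[32] read 'b'  n3⇒n4
[33] read 'c'  n4⇒n5  emit P0@[29:33],P7@[33:33]
[34] read 'c'  n5⇒n7 (via fail)  emit P3@[33:34],P7@[34:34]
[35] read 'b'  n7⇒n8
[36] read 'b'  n8⇒n14 (via fail)
[37] read 'c'  n14⇒n6 (via fail)  emit P7@[37:37]

Matches: [[1,5],[4,2],[6,7],[7,6],[8,7],[12,5],[15,0],[15,7],[16,3],[16,7],[17,3],[17,7],[19,7],[20,1],[21,7],[22,3],[22,7],[23,3],[23,7],[26,2],[27,7],[29,5],[30,5],[33,0],[33,7],[34,3],[34,7],[37,7]]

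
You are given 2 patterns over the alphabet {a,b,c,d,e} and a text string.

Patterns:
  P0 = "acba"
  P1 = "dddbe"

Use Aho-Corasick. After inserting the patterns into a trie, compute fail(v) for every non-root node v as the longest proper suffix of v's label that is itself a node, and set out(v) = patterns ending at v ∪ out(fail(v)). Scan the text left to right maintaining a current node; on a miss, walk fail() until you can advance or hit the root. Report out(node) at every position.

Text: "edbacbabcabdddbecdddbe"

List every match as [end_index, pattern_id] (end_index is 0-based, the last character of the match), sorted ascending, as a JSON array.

Build:
Trie nodes:
  0='ε' goto a→1 d→5
  1='a' goto c→2
  2='ac' goto b→3
  3='acb' goto a→4
  4='acba' goto ·  ←P0
  5='d' goto d→6
  6='dd' goto d→7
  7='ddd' goto b→8
  8='dddb' goto e→9
  9='dddbe' goto ·  ←P1

Failure links (BFS by depth):
  fail(1) 'a': from fail(0)=0 chase 'a': 0 ⇒ 0;  out=∅∪out(0)=∅
  fail(5) 'd': from fail(0)=0 chase 'd': 0 ⇒ 0;  out=∅∪out(0)=∅
  fail(2) 'ac': from fail(1)=0 chase 'c': 0 ⇒ 0;  out=∅∪out(0)=∅
  fail(6) 'dd': from fail(5)=0 chase 'd': 0 ⇒ 5;  out=∅∪out(5)=∅
  fail(3) 'acb': from fail(2)=0 chase 'b': 0 ⇒ 0;  out=∅∪out(0)=∅
  fail(7) 'ddd': from fail(6)=5 chase 'd': 5 ⇒ 6;  out=∅∪out(6)=∅
  fail(4) 'acba': from fail(3)=0 chase 'a': 0 ⇒ 1;  out={0}∪out(1)={0}
  fail(8) 'dddb': from fail(7)=6 chase 'b': 6→5→0 ⇒ 0;  out=∅∪out(0)=∅
  fail(9) 'dddbe': from fail(8)=0 chase 'e': 0 ⇒ 0;  out={1}∪out(0)={1}

Text stream:
[0] read 'e'  n0⇒n0
[1] read 'd'  n0⇒n5
[2] read 'b'  n5⇒n0 (via fail)
[3] read 'a'  n0⇒n1
[4] read 'c'  n1⇒n2
[5] read 'b'  n2⇒n3
[6] read 'a'  n3⇒n4  → match P0@[3:6]
[7] read 'b'  n4⇒n0 (via fail)
[8] read 'c'  n0⇒n0
[9] read 'a'  n0⇒n1
[10] read 'b'  n1⇒n0 (via fail)
[11] read 'd'  n0⇒n5
[12] read 'd'  n5⇒n6
[13] read 'd'  n6⇒n7
[14] read 'b'  n7⇒n8
[15] read 'e'  n8⇒n9  → match P1@[11:15]
[16] read 'c'  n9⇒n0 (via fail)
[17] read 'd'  n0⇒n5
[18] read 'd'  n5⇒n6
[19] read 'd'  n6⇒n7
[20] read 'b'  n7⇒n8
[21] read 'e'  n8⇒n9  → match P1@[17:21]

Result: [[6,0],[15,1],[21,1]]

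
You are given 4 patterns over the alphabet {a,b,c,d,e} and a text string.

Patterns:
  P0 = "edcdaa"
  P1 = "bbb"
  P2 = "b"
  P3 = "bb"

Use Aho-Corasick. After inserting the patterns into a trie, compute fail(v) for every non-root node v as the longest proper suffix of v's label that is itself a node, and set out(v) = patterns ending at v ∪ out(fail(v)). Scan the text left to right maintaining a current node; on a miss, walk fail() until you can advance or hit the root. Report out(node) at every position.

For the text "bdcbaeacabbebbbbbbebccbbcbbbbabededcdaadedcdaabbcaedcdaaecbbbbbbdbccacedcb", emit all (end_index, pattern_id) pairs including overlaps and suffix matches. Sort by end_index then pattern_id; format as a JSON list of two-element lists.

Build:
Trie (insert patterns):
  0='ε' goto b→7 e→1
  1='e' goto d→2
  2='ed' goto c→3
  3='edc' goto d→4
  4='edcd' goto a→5
  5='edcda' goto a→6
  6='edcdaa' goto ·  ←P0
  7='b' goto b→8  ←P2
  8='bb' goto b→9  ←P3
  9='bbb' goto ·  ←P1

Failure links (BFS by depth):
  n1('e'): parent n0 fail=0; on 'e' 0 → fail=0;  out ∅∪∅=∅
  n7('b'): parent n0 fail=0; on 'b' 0 → fail=0;  out {2}∪∅={2}
  n2('ed'): parent n1 fail=0; on 'd' 0 → fail=0;  out ∅∪∅=∅
  n8('bb'): parent n7 fail=0; on 'b' 0 → fail=7;  out {3}∪{2}={2,3}
  n3('edc'): parent n2 fail=0; on 'c' 0 → fail=0;  out ∅∪∅=∅
  n9('bbb'): parent n8 fail=7; on 'b' 7 → fail=8;  out {1}∪{2,3}={1,2,3}
  n4('edcd'): parent n3 fail=0; on 'd' 0 → fail=0;  out ∅∪∅=∅
  n5('edcda'): parent n4 fail=0; on 'a' 0 → fail=0;  out ∅∪∅=∅
  n6('edcdaa'): parent n5 fail=0; on 'a' 0 → fail=0;  out {0}∪∅={0}

Text stream:
pos 0 'b': at 7  ** P2@[0:0]
pos 1 'd': at 0 (fail-walked)
pos 2 'c': at 0
pos 3 'b': at 7  ** P2@[3:3]
pos 4 'a': at 0 (fail-walked)
pos 5 'e': at 1
pos 6 'a': at 0 (fail-walked)
pos 7 'c': at 0
pos 8 'a': at 0
pos 9 'b': at 7  ** P2@[9:9]
pos 10 'b': at 8  ** P2@[10:10],P3@[9:10]
pos 11 'e': at 1 (fail-walked)
pos 12 'b': at 7 (fail-walked)  ** P2@[12:12]
pos 13 'b': at 8  ** P2@[13:13],P3@[12:13]
pos 14 'b': at 9  ** P1@[12:14],P2@[14:14],P3@[13:14]
pos 15 'b': at 9 (fail-walked)  ** P1@[13:15],P2@[15:15],P3@[14:15]
pos 16 'b': at 9 (fail-walked)  ** P1@[14:16],P2@[16:16],P3@[15:16]
pos 17 'b': at 9 (fail-walked)  ** P1@[15:17],P2@[17:17],P3@[16:17]
pos 18 'e': at 1 (fail-walked)
pos 19 'b': at 7 (fail-walked)  ** P2@[19:19]
pos 20 'c': at 0 (fail-walked)
pos 21 'c': at 0
pos 22 'b': at 7  ** P2@[22:22]
pos 23 'b': at 8  ** P2@[23:23],P3@[22:23]
pos 24 'c': at 0 (fail-walked)
pos 25 'b': at 7  ** P2@[25:25]
pos 26 'b': at 8  ** P2@[26:26],P3@[25:26]
pos 27 'b': at 9  ** P1@[25:27],P2@[27:27],P3@[26:27]
pos 28 'b': at 9 (fail-walked)  ** P1@[26:28],P2@[28:28],P3@[27:28]
pos 29 'a': at 0 (fail-walked)
pos 30 'b': at 7  ** P2@[30:30]
pos 31 'e': at 1 (fail-walked)
pos 32 'd': at 2
pos 33 'e': at 1 (fail-walked)
pos 34 'd': at 2
pos 35 'c': at 3
pos 36 'd': at 4
pos 37 'a': at 5
pos 38 'a': at 6  ** P0@[33:38]
pos 39 'd': at 0 (fail-walked)
pos 40 'e': at 1
pos 41 'd': at 2
pos 42 'c': at 3
pos 43 'd': at 4
pos 44 'a': at 5
pos 45 'a': at 6  ** P0@[40:45]
pos 46 'b': at 7 (fail-walked)  ** P2@[46:46]
pos 47 'b': at 8  ** P2@[47:47],P3@[46:47]
pos 48 'c': at 0 (fail-walked)
pos 49 'a': at 0
pos 50 'e': at 1
pos 51 'd': at 2
pos 52 'c': at 3
pos 53 'd': at 4
pos 54 'a': at 5
pos 55 'a': at 6  ** P0@[50:55]
pos 56 'e': at 1 (fail-walked)
pos 57 'c': at 0 (fail-walked)
pos 58 'b': at 7  ** P2@[58:58]
pos 59 'b': at 8  ** P2@[59:59],P3@[58:59]
pos 60 'b': at 9  ** P1@[58:60],P2@[60:60],P3@[59:60]
pos 61 'b': at 9 (fail-walked)  ** P1@[59:61],P2@[61:61],P3@[60:61]
pos 62 'b': at 9 (fail-walked)  ** P1@[60:62],P2@[62:62],P3@[61:62]
pos 63 'b': at 9 (fail-walked)  ** P1@[61:63],P2@[63:63],P3@[62:63]
pos 64 'd': at 0 (fail-walked)
pos 65 'b': at 7  ** P2@[65:65]
pos 66 'c': at 0 (fail-walked)
pos 67 'c': at 0
pos 68 'a': at 0
pos 69 'c': at 0
pos 70 'e': at 1
pos 71 'd': at 2
pos 72 'c': at 3
pos 73 'b': at 7 (fail-walked)  ** P2@[73:73]

Matches: [[0,2],[3,2],[9,2],[10,2],[10,3],[12,2],[13,2],[13,3],[14,1],[14,2],[14,3],[15,1],[15,2],[15,3],[16,1],[16,2],[16,3],[17,1],[17,2],[17,3],[19,2],[22,2],[23,2],[23,3],[25,2],[26,2],[26,3],[27,1],[27,2],[27,3],[28,1],[28,2],[28,3],[30,2],[38,0],[45,0],[46,2],[47,2],[47,3],[55,0],[58,2],[59,2],[59,3],[60,1],[60,2],[60,3],[61,1],[61,2],[61,3],[62,1],[62,2],[62,3],[63,1],[63,2],[63,3],[65,2],[73,2]]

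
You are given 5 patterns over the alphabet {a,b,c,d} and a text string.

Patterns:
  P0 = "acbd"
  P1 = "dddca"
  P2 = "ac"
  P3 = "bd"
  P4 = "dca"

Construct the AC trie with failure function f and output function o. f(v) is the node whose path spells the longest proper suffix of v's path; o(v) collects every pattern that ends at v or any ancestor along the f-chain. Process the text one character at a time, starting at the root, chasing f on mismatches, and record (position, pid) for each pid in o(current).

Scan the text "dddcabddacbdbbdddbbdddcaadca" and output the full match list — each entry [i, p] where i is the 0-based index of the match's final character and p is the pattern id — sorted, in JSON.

Build:
Trie (insert patterns):
  n0 'ε': a→1 b→10 d→5
  n1 'a': c→2
  n2 'ac': b→3  ←P2
  n3 'acb': d→4
  n4 'acbd': ·  ←P0
  n5 'd': c→12 d→6
  n6 'dd': d→7
  n7 'ddd': c→8
  n8 'dddc': a→9
  n9 'dddca': ·  ←P1
  n10 'b': d→11
  n11 'bd': ·  ←P3
  n12 'dc': a→13
  n13 'dca': ·  ←P4

BFS fail/out derivation:
  fail(1) 'a': from fail(0)=0 chase 'a': 0 ⇒ 0;  out=∅∪out(0)=∅
  fail(5) 'd': from fail(0)=0 chase 'd': 0 ⇒ 0;  out=∅∪out(0)=∅
  fail(10) 'b': from fail(0)=0 chase 'b': 0 ⇒ 0;  out=∅∪out(0)=∅
  fail(2) 'ac': from fail(1)=0 chase 'c': 0 ⇒ 0;  out={2}∪out(0)={2}
  fail(6) 'dd': from fail(5)=0 chase 'd': 0 ⇒ 5;  out=∅∪out(5)=∅
  fail(11) 'bd': from fail(10)=0 chase 'd': 0 ⇒ 5;  out={3}∪out(5)={3}
  fail(12) 'dc': from fail(5)=0 chase 'c': 0 ⇒ 0;  out=∅∪out(0)=∅
  fail(3) 'acb': from fail(2)=0 chase 'b': 0 ⇒ 10;  out=∅∪out(10)=∅
  fail(7) 'ddd': from fail(6)=5 chase 'd': 5 ⇒ 6;  out=∅∪out(6)=∅
  fail(13) 'dca': from fail(12)=0 chase 'a': 0 ⇒ 1;  out={4}∪out(1)={4}
  fail(4) 'acbd': from fail(3)=10 chase 'd': 10 ⇒ 11;  out={0}∪out(11)={0,3}
  fail(8) 'dddc': from fail(7)=6 chase 'c': 6→5 ⇒ 12;  out=∅∪out(12)=∅
  fail(9) 'dddca': from fail(8)=12 chase 'a': 12 ⇒ 13;  out={1}∪out(13)={1,4}

Text stream:
i=0 'd': node 0→5
i=1 'd': node 5→6
i=2 'd': node 6→7
i=3 'c': node 7→8
i=4 'a': node 8→9  emit P1@[0:4],P4@[2:4]
i=5 'b': node 9→10 ·f
i=6 'd': node 10→11  emit P3@[5:6]
i=7 'd': node 11→6 ·f
i=8 'a': node 6→1 ·f
i=9 'c': node 1→2  emit P2@[8:9]
i=10 'b': node 2→3
i=11 'd': node 3→4  emit P0@[8:11],P3@[10:11]
i=12 'b': node 4→10 ·f
i=13 'b': node 10→10 ·f
i=14 'd': node 10→11  emit P3@[13:14]
i=15 'd': node 11→6 ·f
i=16 'd': node 6→7
i=17 'b': node 7→10 ·f
i=18 'b': node 10→10 ·f
i=19 'd': node 10→11  emit P3@[18:19]
i=20 'd': node 11→6 ·f
i=21 'd': node 6→7
i=22 'c': node 7→8
i=23 'a': node 8→9  emit P1@[19:23],P4@[21:23]
i=24 'a': node 9→1 ·f
i=25 'd': node 1→5 ·f
i=26 'c': node 5→12
i=27 'a': node 12→13  emit P4@[25:27]

Result: [[4,1],[4,4],[6,3],[9,2],[11,0],[11,3],[14,3],[19,3],[23,1],[23,4],[27,4]]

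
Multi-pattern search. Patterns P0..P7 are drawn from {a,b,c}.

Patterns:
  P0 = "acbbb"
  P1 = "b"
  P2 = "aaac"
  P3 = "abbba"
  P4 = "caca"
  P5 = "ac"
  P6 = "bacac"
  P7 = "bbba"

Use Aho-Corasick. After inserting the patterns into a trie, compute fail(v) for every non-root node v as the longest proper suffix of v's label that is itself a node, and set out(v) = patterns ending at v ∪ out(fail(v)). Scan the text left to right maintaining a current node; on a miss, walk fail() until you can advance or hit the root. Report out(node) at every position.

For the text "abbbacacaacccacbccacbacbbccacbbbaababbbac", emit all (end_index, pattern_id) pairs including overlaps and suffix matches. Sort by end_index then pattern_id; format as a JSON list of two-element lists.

Build automaton:
Trie nodes:
  0='ε' goto a→1 b→6 c→14
  1='a' goto a→7 b→10 c→2
  2='ac' goto b→3  ←P5
  3='acb' goto b→4
  4='acbb' goto b→5
  5='acbbb' goto ·  ←P0
  6='b' goto a→18 b→22  ←P1
  7='aa' goto a→8
  8='aaa' goto c→9
  9='aaac' goto ·  ←P2
  10='ab' goto b→11
  11='abb' goto b→12
  12='abbb' goto a→13
  13='abbba' goto ·  ←P3
  14='c' goto a→15
  15='ca' goto c→16
  16='cac' goto a→17
  17='caca' goto ·  ←P4
  18='ba' goto c→19
  19='bac' goto a→20
  20='baca' goto c→21
  21='bacac' goto ·  ←P6
  22='bb' goto b→23
  23='bbb' goto a→24
  24='bbba' goto ·  ←P7

Failure links (BFS by depth):
  n1('a'): parent n0 fail=0; on 'a' 0 → fail=0;  out ∅∪∅=∅
  n6('b'): parent n0 fail=0; on 'b' 0 → fail=0;  out {1}∪∅={1}
  n14('c'): parent n0 fail=0; on 'c' 0 → fail=0;  out ∅∪∅=∅
  n2('ac'): parent n1 fail=0; on 'c' 0 → fail=14;  out {5}∪∅={5}
  n7('aa'): parent n1 fail=0; on 'a' 0 → fail=1;  out ∅∪∅=∅
  n10('ab'): parent n1 fail=0; on 'b' 0 → fail=6;  out ∅∪{1}={1}
  n15('ca'): parent n14 fail=0; on 'a' 0 → fail=1;  out ∅∪∅=∅
  n18('ba'): parent n6 fail=0; on 'a' 0 → fail=1;  out ∅∪∅=∅
  n22('bb'): parent n6 fail=0; on 'b' 0 → fail=6;  out ∅∪{1}={1}
  n3('acb'): parent n2 fail=14; on 'b' 14→0 → fail=6;  out ∅∪{1}={1}
  n8('aaa'): parent n7 fail=1; on 'a' 1 → fail=7;  out ∅∪∅=∅
  n11('abb'): parent n10 fail=6; on 'b' 6 → fail=22;  out ∅∪{1}={1}
  n16('cac'): parent n15 fail=1; on 'c' 1 → fail=2;  out ∅∪{5}={5}
  n19('bac'): parent n18 fail=1; on 'c' 1 → fail=2;  out ∅∪{5}={5}
  n23('bbb'): parent n22 fail=6; on 'b' 6 → fail=22;  out ∅∪{1}={1}
  n4('acbb'): parent n3 fail=6; on 'b' 6 → fail=22;  out ∅∪{1}={1}
  n9('aaac'): parent n8 fail=7; on 'c' 7→1 → fail=2;  out {2}∪{5}={2,5}
  n12('abbb'): parent n11 fail=22; on 'b' 22 → fail=23;  out ∅∪{1}={1}
  n17('caca'): parent n16 fail=2; on 'a' 2→14 → fail=15;  out {4}∪∅={4}
  n20('baca'): parent n19 fail=2; on 'a' 2→14 → fail=15;  out ∅∪∅=∅
  n24('bbba'): parent n23 fail=22; on 'a' 22→6 → fail=18;  out {7}∪∅={7}
  n5('acbbb'): parent n4 fail=22; on 'b' 22 → fail=23;  out {0}∪{1}={0,1}
  n13('abbba'): parent n12 fail=23; on 'a' 23 → fail=24;  out {3}∪{7}={3,7}
  n21('bacac'): parent n20 fail=15; on 'c' 15 → fail=16;  out {6}∪{5}={5,6}

Run:
i=0 'a': node 0→1
i=1 'b': node 1→10  → match P1@[1:1]
i=2 'b': node 10→11  → match P1@[2:2]
i=3 'b': node 11→12  → match P1@[3:3]
i=4 'a': node 12→13  → match P3@[0:4],P7@[1:4]
i=5 'c': node 13→19 (via fail)  → match P5@[4:5]
i=6 'a': node 19→20
i=7 'c': node 20→21  → match P5@[6:7],P6@[3:7]
i=8 'a': node 21→17 (via fail)  → match P4@[5:8]
i=9 'a': node 17→7 (via fail)
i=10 'c': node 7→2 (via fail)  → match P5@[9:10]
i=11 'c': node 2→14 (via fail)
i=12 'c': node 14→14 (via fail)
i=13 'a': node 14→15
i=14 'c': node 15→16  → match P5@[13:14]
i=15 'b': node 16→3 (via fail)  → match P1@[15:15]
i=16 'c': node 3→14 (via fail)
i=17 'c': node 14→14 (via fail)
i=18 'a': node 14→15
i=19 'c': node 15→16  → match P5@[18:19]
i=20 'b': node 16→3 (via fail)  → match P1@[20:20]
i=21 'a': node 3→18 (via fail)
i=22 'c': node 18→19  → match P5@[21:22]
i=23 'b': node 19→3 (via fail)  → match P1@[23:23]
i=24 'b': node 3→4  → match P1@[24:24]
i=25 'c': node 4→14 (via fail)
i=26 'c': node 14→14 (via fail)
i=27 'a': node 14→15
i=28 'c': node 15→16  → match P5@[27:28]
i=29 'b': node 16→3 (via fail)  → match P1@[29:29]
i=30 'b': node 3→4  → match P1@[30:30]
i=31 'b': node 4→5  → match P0@[27:31],P1@[31:31]
i=32 'a': node 5→24 (via fail)  → match P7@[29:32]
i=33 'a': node 24→7 (via fail)
i=34 'b': node 7→10 (via fail)  → match P1@[34:34]
i=35 'a': node 10→18 (via fail)
i=36 'b': node 18→10 (via fail)  → match P1@[36:36]
i=37 'b': node 10→11  → match P1@[37:37]
i=38 'b': node 11→12  → match P1@[38:38]
i=39 'a': node 12→13  → match P3@[35:39],P7@[36:39]
i=40 'c': node 13→19 (via fail)  → match P5@[39:40]

Matches: [[1,1],[2,1],[3,1],[4,3],[4,7],[5,5],[7,5],[7,6],[8,4],[10,5],[14,5],[15,1],[19,5],[20,1],[22,5],[23,1],[24,1],[28,5],[29,1],[30,1],[31,0],[31,1],[32,7],[34,1],[36,1],[37,1],[38,1],[39,3],[39,7],[40,5]]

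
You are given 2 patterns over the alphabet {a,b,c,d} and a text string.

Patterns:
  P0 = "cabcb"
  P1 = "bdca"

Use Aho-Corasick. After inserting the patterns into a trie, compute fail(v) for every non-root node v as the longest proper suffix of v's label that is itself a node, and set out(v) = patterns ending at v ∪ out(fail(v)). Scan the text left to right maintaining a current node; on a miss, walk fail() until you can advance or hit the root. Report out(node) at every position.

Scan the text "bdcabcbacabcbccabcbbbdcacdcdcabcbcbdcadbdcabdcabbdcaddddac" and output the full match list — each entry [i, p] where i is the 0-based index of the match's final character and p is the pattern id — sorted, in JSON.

Build automaton:
Trie nodes:
  0='ε' goto b→6 c→1
  1='c' goto a→2
  2='ca' goto b→3
  3='cab' goto c→4
  4='cabc' goto b→5
  5='cabcb' goto ·  ←P0
  6='b' goto d→7
  7='bd' goto c→8
  8='bdc' goto a→9
  9='bdca' goto ·  ←P1

Failure links (BFS by depth):
  fail(1) 'c': from fail(0)=0 chase 'c': 0 ⇒ 0;  out=∅∪out(0)=∅
  fail(6) 'b': from fail(0)=0 chase 'b': 0 ⇒ 0;  out=∅∪out(0)=∅
  fail(2) 'ca': from fail(1)=0 chase 'a': 0 ⇒ 0;  out=∅∪out(0)=∅
  fail(7) 'bd': from fail(6)=0 chase 'd': 0 ⇒ 0;  out=∅∪out(0)=∅
  fail(3) 'cab': from fail(2)=0 chase 'b': 0 ⇒ 6;  out=∅∪out(6)=∅
  fail(8) 'bdc': from fail(7)=0 chase 'c': 0 ⇒ 1;  out=∅∪out(1)=∅
  fail(4) 'cabc': from fail(3)=6 chase 'c': 6→0 ⇒ 1;  out=∅∪out(1)=∅
  fail(9) 'bdca': from fail(8)=1 chase 'a': 1 ⇒ 2;  out={1}∪out(2)={1}
  fail(5) 'cabcb': from fail(4)=1 chase 'b': 1→0 ⇒ 6;  out={0}∪out(6)={0}

Run:
[0] read 'b'  n0⇒n6
[1] read 'd'  n6⇒n7
[2] read 'c'  n7⇒n8
[3] read 'a'  n8⇒n9  → match P1@[0:3]
[4] read 'b'  n9⇒n3 (fail-walked)
[5] read 'c'  n3⇒n4
[6] read 'b'  n4⇒n5  → match P0@[2:6]
[7] read 'a'  n5⇒n0 (fail-walked)
[8] read 'c'  n0⇒n1
[9] read 'a'  n1⇒n2
[10] read 'b'  n2⇒n3
[11] read 'c'  n3⇒n4
[12] read 'b'  n4⇒n5  → match P0@[8:12]
[13] read 'c'  n5⇒n1 (fail-walked)
[14] read 'c'  n1⇒n1 (fail-walked)
[15] read 'a'  n1⇒n2
[16] read 'b'  n2⇒n3
[17] read 'c'  n3⇒n4
[18] read 'b'  n4⇒n5  → match P0@[14:18]
[19] read 'b'  n5⇒n6 (fail-walked)
[20] read 'b'  n6⇒n6 (fail-walked)
[21] read 'd'  n6⇒n7
[22] read 'c'  n7⇒n8
[23] read 'a'  n8⇒n9  → match P1@[20:23]
[24] read 'c'  n9⇒n1 (fail-walked)
[25] read 'd'  n1⇒n0 (fail-walked)
[26] read 'c'  n0⇒n1
[27] read 'd'  n1⇒n0 (fail-walked)
[28] read 'c'  n0⇒n1
[29] read 'a'  n1⇒n2
[30] read 'b'  n2⇒n3
[31] read 'c'  n3⇒n4
[32] read 'b'  n4⇒n5  → match P0@[28:32]
[33] read 'c'  n5⇒n1 (fail-walked)
[34] read 'b'  n1⇒n6 (fail-walked)
[35] read 'd'  n6⇒n7
[36] read 'c'  n7⇒n8
[37] read 'a'  n8⇒n9  → match P1@[34:37]
[38] read 'd'  n9⇒n0 (fail-walked)
[39] read 'b'  n0⇒n6
[40] read 'd'  n6⇒n7
[41] read 'c'  n7⇒n8
[42] read 'a'  n8⇒n9  → match P1@[39:42]
[43] read 'b'  n9⇒n3 (fail-walked)
[44] read 'd'  n3⇒n7 (fail-walked)
[45] read 'c'  n7⇒n8
[46] read 'a'  n8⇒n9  → match P1@[43:46]
[47] read 'b'  n9⇒n3 (fail-walked)
[48] read 'b'  n3⇒n6 (fail-walked)
[49] read 'd'  n6⇒n7
[50] read 'c'  n7⇒n8
[51] read 'a'  n8⇒n9  → match P1@[48:51]
[52] read 'd'  n9⇒n0 (fail-walked)
[53] read 'd'  n0⇒n0
[54] read 'd'  n0⇒n0
[55] read 'd'  n0⇒n0
[56] read 'a'  n0⇒n0
[57] read 'c'  n0⇒n1

Matches: [[3,1],[6,0],[12,0],[18,0],[23,1],[32,0],[37,1],[42,1],[46,1],[51,1]]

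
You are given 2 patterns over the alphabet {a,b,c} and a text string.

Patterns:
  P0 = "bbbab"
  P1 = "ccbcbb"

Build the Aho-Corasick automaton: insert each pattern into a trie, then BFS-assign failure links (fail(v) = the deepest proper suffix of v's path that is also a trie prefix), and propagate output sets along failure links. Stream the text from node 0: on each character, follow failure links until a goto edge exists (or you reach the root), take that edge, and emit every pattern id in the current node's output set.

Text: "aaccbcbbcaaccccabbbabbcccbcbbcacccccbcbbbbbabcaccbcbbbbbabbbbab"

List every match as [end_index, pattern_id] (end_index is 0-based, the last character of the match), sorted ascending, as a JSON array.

Build:
Trie nodes:
  0='ε' goto b→1 c→6
  1='b' goto b→2
  2='bb' goto b→3
  3='bbb' goto a→4
  4='bbba' goto b→5
  5='bbbab' goto ·  [P0 ends]
  6='c' goto c→7
  7='cc' goto b→8
  8='ccb' goto c→9
  9='ccbc' goto b→10
  10='ccbcb' goto b→11
  11='ccbcbb' goto ·  [P1 ends]

BFS fail/out derivation:
  fail(1) 'b': from fail(0)=0 chase 'b': 0 ⇒ 0;  out=∅∪out(0)=∅
  fail(6) 'c': from fail(0)=0 chase 'c': 0 ⇒ 0;  out=∅∪out(0)=∅
  fail(2) 'bb': from fail(1)=0 chase 'b': 0 ⇒ 1;  out=∅∪out(1)=∅
  fail(7) 'cc': from fail(6)=0 chase 'c': 0 ⇒ 6;  out=∅∪out(6)=∅
  fail(3) 'bbb': from fail(2)=1 chase 'b': 1 ⇒ 2;  out=∅∪out(2)=∅
  fail(8) 'ccb': from fail(7)=6 chase 'b': 6→0 ⇒ 1;  out=∅∪out(1)=∅
  fail(4) 'bbba': from fail(3)=2 chase 'a': 2→1→0 ⇒ 0;  out=∅∪out(0)=∅
  fail(9) 'ccbc': from fail(8)=1 chase 'c': 1→0 ⇒ 6;  out=∅∪out(6)=∅
  fail(5) 'bbbab': from fail(4)=0 chase 'b': 0 ⇒ 1;  out={0}∪out(1)={0}
  fail(10) 'ccbcb': from fail(9)=6 chase 'b': 6→0 ⇒ 1;  out=∅∪out(1)=∅
  fail(11) 'ccbcbb': from fail(10)=1 chase 'b': 1 ⇒ 2;  out={1}∪out(2)={1}

Text stream:
i=0 'a': node 0→0
i=1 'a': node 0→0
i=2 'c': node 0→6
i=3 'c': node 6→7
i=4 'b': node 7→8
i=5 'c': node 8→9
i=6 'b': node 9→10
i=7 'b': node 10→11  emit P1@[2:7]
i=8 'c': node 11→6 (fail-walked)
i=9 'a': node 6→0 (fail-walked)
i=10 'a': node 0→0
i=11 'c': node 0→6
i=12 'c': node 6→7
i=13 'c': node 7→7 (fail-walked)
i=14 'c': node 7→7 (fail-walked)
i=15 'a': node 7→0 (fail-walked)
i=16 'b': node 0→1
i=17 'b': node 1→2
i=18 'b': node 2→3
i=19 'a': node 3→4
i=20 'b': node 4→5  emit P0@[16:20]
i=21 'b': node 5→2 (fail-walked)
i=22 'c': node 2→6 (fail-walked)
i=23 'c': node 6→7
i=24 'c': node 7→7 (fail-walked)
i=25 'b': node 7→8
i=26 'c': node 8→9
i=27 'b': node 9→10
i=28 'b': node 10→11  emit P1@[23:28]
i=29 'c': node 11→6 (fail-walked)
i=30 'a': node 6→0 (fail-walked)
i=31 'c': node 0→6
i=32 'c': node 6→7
i=33 'c': node 7→7 (fail-walked)
i=34 'c': node 7→7 (fail-walked)
i=35 'c': node 7→7 (fail-walked)
i=36 'b': node 7→8
i=37 'c': node 8→9
i=38 'b': node 9→10
i=39 'b': node 10→11  emit P1@[34:39]
i=40 'b': node 11→3 (fail-walked)
i=41 'b': node 3→3 (fail-walked)
i=42 'b': node 3→3 (fail-walked)
i=43 'a': node 3→4
i=44 'b': node 4→5  emit P0@[40:44]
i=45 'c': node 5→6 (fail-walked)
i=46 'a': node 6→0 (fail-walked)
i=47 'c': node 0→6
i=48 'c': node 6→7
i=49 'b': node 7→8
i=50 'c': node 8→9
i=51 'b': node 9→10
i=52 'b': node 10→11  emit P1@[47:52]
i=53 'b': node 11→3 (fail-walked)
i=54 'b': node 3→3 (fail-walked)
i=55 'b': node 3→3 (fail-walked)
i=56 'a': node 3→4
i=57 'b': node 4→5  emit P0@[53:57]
i=58 'b': node 5→2 (fail-walked)
i=59 'b': node 2→3
i=60 'b': node 3→3 (fail-walked)
i=61 'a': node 3→4
i=62 'b': node 4→5  emit P0@[58:62]

Result: [[7,1],[20,0],[28,1],[39,1],[44,0],[52,1],[57,0],[62,0]]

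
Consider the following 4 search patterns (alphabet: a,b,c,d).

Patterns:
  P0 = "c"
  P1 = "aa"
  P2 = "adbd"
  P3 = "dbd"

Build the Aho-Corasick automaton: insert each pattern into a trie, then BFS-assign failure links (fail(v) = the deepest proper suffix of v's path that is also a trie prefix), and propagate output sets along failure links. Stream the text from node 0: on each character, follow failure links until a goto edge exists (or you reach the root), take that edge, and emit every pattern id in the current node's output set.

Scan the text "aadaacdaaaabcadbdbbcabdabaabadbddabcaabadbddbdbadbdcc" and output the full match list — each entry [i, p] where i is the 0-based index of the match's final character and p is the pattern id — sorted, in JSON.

Construct AC machine:
Trie (insert patterns):
  n0 'ε': a→2 c→1 d→7
  n1 'c': ·  ←P0
  n2 'a': a→3 d→4
  n3 'aa': ·  ←P1
  n4 'ad': b→5
  n5 'adb': d→6
  n6 'adbd': ·  ←P2
  n7 'd': b→8
  n8 'db': d→9
  n9 'dbd': ·  ←P3

BFS fail/out derivation:
  n1('c'): parent n0 fail=0; on 'c' 0 → fail=0;  out {0}∪∅={0}
  n2('a'): parent n0 fail=0; on 'a' 0 → fail=0;  out ∅∪∅=∅
  n7('d'): parent n0 fail=0; on 'd' 0 → fail=0;  out ∅∪∅=∅
  n3('aa'): parent n2 fail=0; on 'a' 0 → fail=2;  out {1}∪∅={1}
  n4('ad'): parent n2 fail=0; on 'd' 0 → fail=7;  out ∅∪∅=∅
  n8('db'): parent n7 fail=0; on 'b' 0 → fail=0;  out ∅∪∅=∅
  n5('adb'): parent n4 fail=7; on 'b' 7 → fail=8;  out ∅∪∅=∅
  n9('dbd'): parent n8 fail=0; on 'd' 0 → fail=7;  out {3}∪∅={3}
  n6('adbd'): parent n5 fail=8; on 'd' 8 → fail=9;  out {2}∪{3}={2,3}

Text stream:
i=0 'a': node 0→2
i=1 'a': node 2→3  ** P1@[0:1]
i=2 'd': node 3→4 (fail-walked)
i=3 'a': node 4→2 (fail-walked)
i=4 'a': node 2→3  ** P1@[3:4]
i=5 'c': node 3→1 (fail-walked)  ** P0@[5:5]
i=6 'd': node 1→7 (fail-walked)
i=7 'a': node 7→2 (fail-walked)
i=8 'a': node 2→3  ** P1@[7:8]
i=9 'a': node 3→3 (fail-walked)  ** P1@[8:9]
i=10 'a': node 3→3 (fail-walked)  ** P1@[9:10]
i=11 'b': node 3→0 (fail-walked)
i=12 'c': node 0→1  ** P0@[12:12]
i=13 'a': node 1→2 (fail-walked)
i=14 'd': node 2→4
i=15 'b': node 4→5
i=16 'd': node 5→6  ** P2@[13:16],P3@[14:16]
i=17 'b': node 6→8 (fail-walked)
i=18 'b': node 8→0 (fail-walked)
i=19 'c': node 0→1  ** P0@[19:19]
i=20 'a': node 1→2 (fail-walked)
i=21 'b': node 2→0 (fail-walked)
i=22 'd': node 0→7
i=23 'a': node 7→2 (fail-walked)
i=24 'b': node 2→0 (fail-walked)
i=25 'a': node 0→2
i=26 'a': node 2→3  ** P1@[25:26]
i=27 'b': node 3→0 (fail-walked)
i=28 'a': node 0→2
i=29 'd': node 2→4
i=30 'b': node 4→5
i=31 'd': node 5→6  ** P2@[28:31],P3@[29:31]
i=32 'd': node 6→7 (fail-walked)
i=33 'a': node 7→2 (fail-walked)
i=34 'b': node 2→0 (fail-walked)
i=35 'c': node 0→1  ** P0@[35:35]
i=36 'a': node 1→2 (fail-walked)
i=37 'a': node 2→3  ** P1@[36:37]
i=38 'b': node 3→0 (fail-walked)
i=39 'a': node 0→2
i=40 'd': node 2→4
i=41 'b': node 4→5
i=42 'd': node 5→6  ** P2@[39:42],P3@[40:42]
i=43 'd': node 6→7 (fail-walked)
i=44 'b': node 7→8
i=45 'd': node 8→9  ** P3@[43:45]
i=46 'b': node 9→8 (fail-walked)
i=47 'a': node 8→2 (fail-walked)
i=48 'd': node 2→4
i=49 'b': node 4→5
i=50 'd': node 5→6  ** P2@[47:50],P3@[48:50]
i=51 'c': node 6→1 (fail-walked)  ** P0@[51:51]
i=52 'c': node 1→1 (fail-walked)  ** P0@[52:52]

Result: [[1,1],[4,1],[5,0],[8,1],[9,1],[10,1],[12,0],[16,2],[16,3],[19,0],[26,1],[31,2],[31,3],[35,0],[37,1],[42,2],[42,3],[45,3],[50,2],[50,3],[51,0],[52,0]]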